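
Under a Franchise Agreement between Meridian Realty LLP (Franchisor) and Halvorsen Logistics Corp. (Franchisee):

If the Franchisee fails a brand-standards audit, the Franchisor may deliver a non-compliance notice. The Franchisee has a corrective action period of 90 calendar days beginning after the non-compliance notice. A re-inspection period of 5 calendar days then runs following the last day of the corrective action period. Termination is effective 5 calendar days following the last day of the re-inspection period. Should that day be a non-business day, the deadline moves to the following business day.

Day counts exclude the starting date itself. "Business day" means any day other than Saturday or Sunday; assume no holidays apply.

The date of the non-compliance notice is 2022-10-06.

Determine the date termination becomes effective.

2023-01-16

Adding 90 calendar days to 2022-10-06 gives 2023-01-04, which is the last day of the corrective action period.
Adding 5 calendar days to 2023-01-04 gives 2023-01-09, which is the last day of the re-inspection period.
The date termination becomes effective: 5 calendar days after 2023-01-09 is 2023-01-14. That falls on a Saturday, so it rolls to the next business day, Monday, 2023-01-16.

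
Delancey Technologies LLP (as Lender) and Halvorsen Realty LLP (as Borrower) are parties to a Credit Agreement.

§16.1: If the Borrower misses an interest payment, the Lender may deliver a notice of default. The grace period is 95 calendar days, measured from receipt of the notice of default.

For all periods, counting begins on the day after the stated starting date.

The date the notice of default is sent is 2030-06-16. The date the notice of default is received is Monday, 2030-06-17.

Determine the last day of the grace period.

The last day of the grace period: 95 calendar days after 2030-06-17 is 2030-09-20.

2030-09-20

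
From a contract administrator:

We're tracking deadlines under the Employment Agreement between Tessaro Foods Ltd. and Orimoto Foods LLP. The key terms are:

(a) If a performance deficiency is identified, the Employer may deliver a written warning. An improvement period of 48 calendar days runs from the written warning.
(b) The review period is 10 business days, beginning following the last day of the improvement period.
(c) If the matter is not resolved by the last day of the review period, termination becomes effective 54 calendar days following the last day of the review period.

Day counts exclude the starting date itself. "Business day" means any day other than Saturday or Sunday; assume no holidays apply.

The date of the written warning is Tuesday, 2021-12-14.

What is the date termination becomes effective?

2022-04-09

The last day of the improvement period: 48 calendar days after 2021-12-14 is 2022-01-31.
The last day of the review period: counting 10 business days from Monday, 2022-01-31 (Feb 1, Feb 2, Feb 3, Feb 4, Feb 7, Feb 8, Feb 9, Feb 10, Feb 11, Feb 14, skipping weekends) reaches Monday, 2022-02-14.
The date termination becomes effective: 2022-02-14 + 54 days = 2022-04-09.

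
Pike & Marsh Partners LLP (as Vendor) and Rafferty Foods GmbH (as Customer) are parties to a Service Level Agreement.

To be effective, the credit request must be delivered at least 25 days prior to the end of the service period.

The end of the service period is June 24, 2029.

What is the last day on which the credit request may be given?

Counting back 25 calendar days from June 24, 2029 gives May 30, 2029.

May 30, 2029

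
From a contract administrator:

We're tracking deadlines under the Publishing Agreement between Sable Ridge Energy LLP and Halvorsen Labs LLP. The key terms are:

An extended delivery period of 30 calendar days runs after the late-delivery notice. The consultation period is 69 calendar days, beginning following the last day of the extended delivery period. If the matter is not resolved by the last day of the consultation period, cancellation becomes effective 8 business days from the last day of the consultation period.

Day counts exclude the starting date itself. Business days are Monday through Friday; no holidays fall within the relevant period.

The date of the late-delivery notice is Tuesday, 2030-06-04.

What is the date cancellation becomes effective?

The last day of the extended delivery period: 2030-06-04 + 30 days = 2030-07-04.
The last day of the consultation period: 2030-07-04 + 69 days = 2030-09-11.
The date cancellation becomes effective: 8 business days after Wednesday, 2030-09-11, skipping weekends — Sep 12, Sep 13, Sep 16, Sep 17, Sep 18, Sep 19, Sep 20, Sep 23 — lands on Monday, 2030-09-23.

2030-09-23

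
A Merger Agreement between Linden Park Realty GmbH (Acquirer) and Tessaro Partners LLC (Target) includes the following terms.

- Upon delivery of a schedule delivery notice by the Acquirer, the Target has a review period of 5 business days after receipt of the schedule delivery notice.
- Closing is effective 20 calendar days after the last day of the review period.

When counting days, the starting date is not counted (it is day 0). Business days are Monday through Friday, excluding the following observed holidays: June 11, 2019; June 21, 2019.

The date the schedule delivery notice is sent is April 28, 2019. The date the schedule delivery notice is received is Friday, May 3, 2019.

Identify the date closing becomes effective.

May 30, 2019

The last day of the review period: 5 business days after Friday, May 3, 2019, skipping weekends — May 6, May 7, May 8, May 9, May 10 — lands on Friday, May 10, 2019.
The date closing becomes effective: 20 calendar days after May 10, 2019 is May 30, 2019.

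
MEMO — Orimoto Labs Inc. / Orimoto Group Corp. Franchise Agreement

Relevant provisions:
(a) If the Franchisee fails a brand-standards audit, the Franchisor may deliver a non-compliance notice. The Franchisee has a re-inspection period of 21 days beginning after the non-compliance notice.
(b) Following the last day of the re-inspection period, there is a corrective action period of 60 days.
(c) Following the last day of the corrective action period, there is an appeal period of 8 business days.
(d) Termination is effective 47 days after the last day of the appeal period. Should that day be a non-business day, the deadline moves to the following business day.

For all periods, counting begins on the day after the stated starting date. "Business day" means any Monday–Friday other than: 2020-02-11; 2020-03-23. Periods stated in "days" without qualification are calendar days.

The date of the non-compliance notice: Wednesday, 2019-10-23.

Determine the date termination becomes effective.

The last day of the re-inspection period: 2019-10-23 + 21 days = 2019-11-13.
Adding 60 calendar days to 2019-11-13 gives 2020-01-12, which is the last day of the corrective action period.
From Sunday, 2020-01-12, 8 business days (Jan 13, Jan 14, Jan 15, Jan 16, Jan 17, Jan 20, Jan 21, Jan 22, skipping weekends) brings us to Wednesday, 2020-01-22, which is the last day of the appeal period.
Adding 47 calendar days to 2020-01-22 gives 2020-03-09, which is the date termination becomes effective. 2020-03-09 is a Monday and is not a listed holiday, so no roll-forward applies.

2020-03-09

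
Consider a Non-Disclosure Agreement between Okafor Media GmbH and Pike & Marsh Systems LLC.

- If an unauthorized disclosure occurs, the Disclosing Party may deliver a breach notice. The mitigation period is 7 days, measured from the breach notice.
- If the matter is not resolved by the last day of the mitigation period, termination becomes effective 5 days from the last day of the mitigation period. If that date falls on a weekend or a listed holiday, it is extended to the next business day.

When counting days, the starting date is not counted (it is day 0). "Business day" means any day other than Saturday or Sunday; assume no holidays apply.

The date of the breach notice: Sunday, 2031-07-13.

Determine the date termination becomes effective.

The last day of the mitigation period: 2031-07-13 + 7 days = 2031-07-20.
The date termination becomes effective: 5 calendar days after 2031-07-20 is 2031-07-25. 2031-07-25 is a Friday, so no roll-forward applies.

2031-07-25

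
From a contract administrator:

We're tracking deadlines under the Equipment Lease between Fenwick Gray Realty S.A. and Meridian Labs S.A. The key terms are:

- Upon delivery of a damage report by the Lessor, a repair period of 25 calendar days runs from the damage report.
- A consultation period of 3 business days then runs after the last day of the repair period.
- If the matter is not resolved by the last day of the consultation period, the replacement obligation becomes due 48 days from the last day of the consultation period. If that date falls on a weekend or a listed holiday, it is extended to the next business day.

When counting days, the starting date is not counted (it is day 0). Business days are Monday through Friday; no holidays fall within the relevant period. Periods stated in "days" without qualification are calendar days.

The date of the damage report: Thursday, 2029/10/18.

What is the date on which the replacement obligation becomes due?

The last day of the repair period: 2029/10/18 + 25 days = 2029/11/12.
The last day of the consultation period: counting 3 business days from Monday, 2029/11/12 (Nov 13, Nov 14, Nov 15, skipping weekends) reaches Thursday, 2029/11/15.
The date on which the replacement obligation becomes due: 48 calendar days after 2029/11/15 is 2030/01/02. 2030/01/02 is a Wednesday, so no roll-forward applies.

2030/01/02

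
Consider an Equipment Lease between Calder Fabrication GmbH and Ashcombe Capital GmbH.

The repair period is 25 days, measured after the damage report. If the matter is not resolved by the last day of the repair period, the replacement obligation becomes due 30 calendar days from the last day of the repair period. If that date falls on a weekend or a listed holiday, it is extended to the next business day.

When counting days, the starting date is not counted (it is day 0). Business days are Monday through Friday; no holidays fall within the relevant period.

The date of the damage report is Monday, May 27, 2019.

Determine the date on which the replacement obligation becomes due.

The last day of the repair period: 25 calendar days after May 27, 2019 is Jun 21, 2019.
The date on which the replacement obligation becomes due: Jun 21, 2019 + 30 days = Jul 21, 2019. That falls on a Sunday, so it rolls to the next business day, Monday, Jul 22, 2019.

Jul 22, 2019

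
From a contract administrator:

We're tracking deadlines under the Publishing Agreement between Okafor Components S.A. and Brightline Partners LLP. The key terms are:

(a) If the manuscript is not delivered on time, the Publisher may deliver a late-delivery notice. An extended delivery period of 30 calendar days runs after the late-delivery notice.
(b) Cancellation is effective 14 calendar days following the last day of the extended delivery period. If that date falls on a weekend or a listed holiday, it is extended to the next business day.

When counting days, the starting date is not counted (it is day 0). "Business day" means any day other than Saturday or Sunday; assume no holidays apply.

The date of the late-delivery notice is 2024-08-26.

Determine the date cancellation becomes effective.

2024-10-09

The last day of the extended delivery period: 30 calendar days after 2024-08-26 is 2024-09-25.
Adding 14 calendar days to 2024-09-25 gives 2024-10-09, which is the date cancellation becomes effective. 2024-10-09 is a Wednesday, so no roll-forward applies.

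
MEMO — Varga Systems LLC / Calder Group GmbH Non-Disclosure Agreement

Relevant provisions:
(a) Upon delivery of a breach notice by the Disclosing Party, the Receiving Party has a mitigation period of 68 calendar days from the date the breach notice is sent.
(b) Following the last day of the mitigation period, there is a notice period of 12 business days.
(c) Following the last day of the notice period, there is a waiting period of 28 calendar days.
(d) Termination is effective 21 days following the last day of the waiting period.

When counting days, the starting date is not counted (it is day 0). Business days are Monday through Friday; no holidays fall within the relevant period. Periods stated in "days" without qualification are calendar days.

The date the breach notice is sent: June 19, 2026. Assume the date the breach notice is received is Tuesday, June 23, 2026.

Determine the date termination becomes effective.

The last day of the mitigation period: June 19, 2026 + 68 days = August 26, 2026.
The last day of the notice period: counting 12 business days from Wednesday, August 26, 2026 (Aug 27, Aug 28, Aug 31, Sep 1, …, Sep 9, Sep 10, Sep 11, skipping weekends) reaches Friday, September 11, 2026.
The last day of the waiting period: September 11, 2026 + 28 days = October 9, 2026.
The date termination becomes effective: October 9, 2026 + 21 days = October 30, 2026.

October 30, 2026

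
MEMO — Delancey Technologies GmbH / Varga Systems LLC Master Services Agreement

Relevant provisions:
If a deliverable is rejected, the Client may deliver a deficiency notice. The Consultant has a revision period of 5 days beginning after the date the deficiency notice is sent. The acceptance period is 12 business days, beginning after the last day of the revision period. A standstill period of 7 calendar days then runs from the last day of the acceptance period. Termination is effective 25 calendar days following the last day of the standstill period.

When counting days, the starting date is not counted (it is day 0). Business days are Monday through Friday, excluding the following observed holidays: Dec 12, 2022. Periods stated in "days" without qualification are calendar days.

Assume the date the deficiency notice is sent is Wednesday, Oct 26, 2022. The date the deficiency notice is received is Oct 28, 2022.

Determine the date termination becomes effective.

Dec 18, 2022

The last day of the revision period: Oct 26, 2022 + 5 days = Oct 31, 2022.
The last day of the acceptance period: 12 business days after Monday, Oct 31, 2022, skipping weekends — Nov 1, Nov 2, Nov 3, Nov 4, …, Nov 14, Nov 15, Nov 16 — lands on Wednesday, Nov 16, 2022.
The last day of the standstill period: Nov 16, 2022 + 7 days = Nov 23, 2022.
Adding 25 calendar days to Nov 23, 2022 gives Dec 18, 2022, which is the date termination becomes effective.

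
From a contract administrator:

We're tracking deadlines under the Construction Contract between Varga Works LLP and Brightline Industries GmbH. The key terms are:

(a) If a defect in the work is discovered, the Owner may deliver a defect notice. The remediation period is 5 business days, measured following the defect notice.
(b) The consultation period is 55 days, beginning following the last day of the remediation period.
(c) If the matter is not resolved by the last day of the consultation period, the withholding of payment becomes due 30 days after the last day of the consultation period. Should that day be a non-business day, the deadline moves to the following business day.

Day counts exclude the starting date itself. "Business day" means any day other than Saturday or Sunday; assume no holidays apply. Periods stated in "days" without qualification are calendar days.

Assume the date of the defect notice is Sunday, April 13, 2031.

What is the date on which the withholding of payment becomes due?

The last day of the remediation period: counting 5 business days from Sunday, April 13, 2031 (Apr 14, Apr 15, Apr 16, Apr 17, Apr 18, skipping weekends) reaches Friday, April 18, 2031.
The last day of the consultation period: April 18, 2031 + 55 days = June 12, 2031.
The date on which the withholding of payment becomes due: 30 calendar days after June 12, 2031 is July 12, 2031. That falls on a Saturday, so it rolls to the next business day, Monday, July 14, 2031.

July 14, 2031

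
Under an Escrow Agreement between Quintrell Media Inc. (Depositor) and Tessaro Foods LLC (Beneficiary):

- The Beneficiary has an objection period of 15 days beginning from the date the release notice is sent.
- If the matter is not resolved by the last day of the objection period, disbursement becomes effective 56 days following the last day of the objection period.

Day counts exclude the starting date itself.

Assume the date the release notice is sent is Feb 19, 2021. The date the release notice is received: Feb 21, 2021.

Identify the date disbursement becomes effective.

The last day of the objection period: Feb 19, 2021 + 15 days = Mar 6, 2021.
The date disbursement becomes effective: 56 calendar days after Mar 6, 2021 is May 1, 2021.

May 1, 2021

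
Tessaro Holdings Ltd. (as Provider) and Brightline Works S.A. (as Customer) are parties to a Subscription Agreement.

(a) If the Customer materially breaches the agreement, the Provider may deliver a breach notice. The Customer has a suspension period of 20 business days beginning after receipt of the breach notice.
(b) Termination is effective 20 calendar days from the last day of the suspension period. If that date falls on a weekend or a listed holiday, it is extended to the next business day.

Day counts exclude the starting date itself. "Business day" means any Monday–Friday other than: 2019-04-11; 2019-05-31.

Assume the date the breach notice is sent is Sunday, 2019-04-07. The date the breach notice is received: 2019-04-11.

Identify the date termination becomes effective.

2019-05-29

The last day of the suspension period: 20 business days after Thursday, 2019-04-11, skipping weekends — Apr 12, Apr 15, Apr 16, Apr 17, …, May 7, May 8, May 9 — lands on Thursday, 2019-05-09.
The date termination becomes effective: 20 calendar days after 2019-05-09 is 2019-05-29. 2019-05-29 is a Wednesday and is not a listed holiday, so no roll-forward applies.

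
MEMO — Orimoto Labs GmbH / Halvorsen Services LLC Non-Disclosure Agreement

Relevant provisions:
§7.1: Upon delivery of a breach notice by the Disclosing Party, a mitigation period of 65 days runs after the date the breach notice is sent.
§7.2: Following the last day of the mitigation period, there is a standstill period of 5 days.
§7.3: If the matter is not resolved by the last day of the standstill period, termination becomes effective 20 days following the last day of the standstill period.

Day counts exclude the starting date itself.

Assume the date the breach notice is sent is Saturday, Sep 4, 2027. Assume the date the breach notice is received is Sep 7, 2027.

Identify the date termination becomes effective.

Adding 65 calendar days to Sep 4, 2027 gives Nov 8, 2027, which is the last day of the mitigation period.
The last day of the standstill period: Nov 8, 2027 + 5 days = Nov 13, 2027.
Adding 20 calendar days to Nov 13, 2027 gives Dec 3, 2027, which is the date termination becomes effective.

Dec 3, 2027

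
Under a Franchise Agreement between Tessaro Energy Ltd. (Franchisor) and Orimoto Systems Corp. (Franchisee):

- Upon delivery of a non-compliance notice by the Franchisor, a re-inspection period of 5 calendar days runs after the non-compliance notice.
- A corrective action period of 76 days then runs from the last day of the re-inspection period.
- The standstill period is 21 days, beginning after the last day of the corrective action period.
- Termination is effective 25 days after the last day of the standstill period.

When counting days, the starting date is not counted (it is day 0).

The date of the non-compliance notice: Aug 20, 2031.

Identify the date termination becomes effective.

Adding 5 calendar days to Aug 20, 2031 gives Aug 25, 2031, which is the last day of the re-inspection period.
The last day of the corrective action period: 76 calendar days after Aug 25, 2031 is Nov 9, 2031.
Adding 21 calendar days to Nov 9, 2031 gives Nov 30, 2031, which is the last day of the standstill period.
The date termination becomes effective: Nov 30, 2031 + 25 days = Dec 25, 2031.

Dec 25, 2031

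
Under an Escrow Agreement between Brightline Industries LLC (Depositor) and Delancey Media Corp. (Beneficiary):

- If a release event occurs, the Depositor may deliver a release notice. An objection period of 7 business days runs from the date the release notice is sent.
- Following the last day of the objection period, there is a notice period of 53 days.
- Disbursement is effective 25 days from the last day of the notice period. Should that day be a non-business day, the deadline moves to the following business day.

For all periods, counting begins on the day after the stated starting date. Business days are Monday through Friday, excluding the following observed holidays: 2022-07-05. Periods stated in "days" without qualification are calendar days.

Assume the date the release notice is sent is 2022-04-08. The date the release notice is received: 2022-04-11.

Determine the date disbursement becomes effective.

2022-07-06

The last day of the objection period: 7 business days after Friday, 2022-04-08, skipping weekends — Apr 11, Apr 12, Apr 13, Apr 14, Apr 15, Apr 18, Apr 19 — lands on Tuesday, 2022-04-19.
The last day of the notice period: 2022-04-19 + 53 days = 2022-06-11.
Adding 25 calendar days to 2022-06-11 gives 2022-07-06, which is the date disbursement becomes effective. 2022-07-06 is a Wednesday and is not a listed holiday, so no roll-forward applies.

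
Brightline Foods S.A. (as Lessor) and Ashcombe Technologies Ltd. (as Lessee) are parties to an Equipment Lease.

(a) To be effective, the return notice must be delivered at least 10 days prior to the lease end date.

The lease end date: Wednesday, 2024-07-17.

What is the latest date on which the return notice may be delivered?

2024-07-07

2024-07-17 minus 10 days is 2024-07-07.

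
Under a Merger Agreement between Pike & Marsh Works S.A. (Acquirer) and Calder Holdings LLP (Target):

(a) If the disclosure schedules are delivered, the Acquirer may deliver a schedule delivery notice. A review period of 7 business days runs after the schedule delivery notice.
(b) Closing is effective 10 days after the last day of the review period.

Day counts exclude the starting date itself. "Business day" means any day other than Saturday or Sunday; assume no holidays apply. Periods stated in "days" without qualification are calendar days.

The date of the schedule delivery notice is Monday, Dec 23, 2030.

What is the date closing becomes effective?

From Monday, Dec 23, 2030, 7 business days (Dec 24, Dec 25, Dec 26, Dec 27, Dec 30, Dec 31, Jan 1, skipping weekends) brings us to Wednesday, Jan 1, 2031, which is the last day of the review period.
Adding 10 calendar days to Jan 1, 2031 gives Jan 11, 2031, which is the date closing becomes effective.

Jan 11, 2031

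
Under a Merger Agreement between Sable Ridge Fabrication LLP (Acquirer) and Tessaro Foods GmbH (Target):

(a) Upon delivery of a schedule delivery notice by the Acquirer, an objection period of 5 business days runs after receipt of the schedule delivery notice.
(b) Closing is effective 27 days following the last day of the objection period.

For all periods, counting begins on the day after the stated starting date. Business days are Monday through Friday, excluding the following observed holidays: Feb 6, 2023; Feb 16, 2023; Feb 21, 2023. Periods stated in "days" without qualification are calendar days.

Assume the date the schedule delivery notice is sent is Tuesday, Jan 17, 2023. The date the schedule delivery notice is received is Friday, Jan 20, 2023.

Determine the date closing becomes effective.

Feb 23, 2023

The last day of the objection period: 5 business days after Friday, Jan 20, 2023, skipping weekends — Jan 23, Jan 24, Jan 25, Jan 26, Jan 27 — lands on Friday, Jan 27, 2023.
The date closing becomes effective: 27 calendar days after Jan 27, 2023 is Feb 23, 2023.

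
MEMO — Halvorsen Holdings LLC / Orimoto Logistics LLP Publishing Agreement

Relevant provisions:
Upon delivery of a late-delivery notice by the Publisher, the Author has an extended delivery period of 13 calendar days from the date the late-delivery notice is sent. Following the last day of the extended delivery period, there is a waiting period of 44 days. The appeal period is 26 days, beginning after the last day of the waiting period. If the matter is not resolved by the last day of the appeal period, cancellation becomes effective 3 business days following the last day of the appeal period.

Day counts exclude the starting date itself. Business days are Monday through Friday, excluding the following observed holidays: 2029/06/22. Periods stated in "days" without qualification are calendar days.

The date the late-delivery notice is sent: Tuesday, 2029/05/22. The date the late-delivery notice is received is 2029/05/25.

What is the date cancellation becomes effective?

The last day of the extended delivery period: 2029/05/22 + 13 days = 2029/06/04.
Adding 44 calendar days to 2029/06/04 gives 2029/07/18, which is the last day of the waiting period.
The last day of the appeal period: 26 calendar days after 2029/07/18 is 2029/08/13.
From Monday, 2029/08/13, 3 business days (Aug 14, Aug 15, Aug 16, skipping weekends) brings us to Thursday, 2029/08/16, which is the date cancellation becomes effective.

2029/08/16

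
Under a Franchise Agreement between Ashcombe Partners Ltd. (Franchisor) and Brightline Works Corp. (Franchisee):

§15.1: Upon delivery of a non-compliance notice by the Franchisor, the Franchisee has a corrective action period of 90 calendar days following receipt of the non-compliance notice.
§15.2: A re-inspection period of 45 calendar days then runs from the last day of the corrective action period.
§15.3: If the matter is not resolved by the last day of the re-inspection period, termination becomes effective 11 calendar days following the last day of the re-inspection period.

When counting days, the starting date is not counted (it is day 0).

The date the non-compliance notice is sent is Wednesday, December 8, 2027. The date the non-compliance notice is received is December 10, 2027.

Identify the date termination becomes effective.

Adding 90 calendar days to December 10, 2027 gives March 9, 2028, which is the last day of the corrective action period.
The last day of the re-inspection period: March 9, 2028 + 45 days = April 23, 2028.
The date termination becomes effective: April 23, 2028 + 11 days = May 4, 2028.

May 4, 2028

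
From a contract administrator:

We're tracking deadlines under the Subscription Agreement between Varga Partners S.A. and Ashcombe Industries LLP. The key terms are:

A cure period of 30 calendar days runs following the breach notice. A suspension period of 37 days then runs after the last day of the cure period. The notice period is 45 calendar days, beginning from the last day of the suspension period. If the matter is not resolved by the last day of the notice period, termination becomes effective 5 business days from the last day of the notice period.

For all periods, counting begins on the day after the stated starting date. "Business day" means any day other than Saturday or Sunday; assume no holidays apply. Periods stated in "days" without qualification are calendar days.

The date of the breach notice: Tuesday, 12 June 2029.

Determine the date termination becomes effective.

9 October 2029

The last day of the cure period: 12 June 2029 + 30 days = 12 July 2029.
Adding 37 calendar days to 12 July 2029 gives 18 August 2029, which is the last day of the suspension period.
The last day of the notice period: 18 August 2029 + 45 days = 2 October 2029.
The date termination becomes effective: counting 5 business days from Tuesday, 2 October 2029 (Oct 3, Oct 4, Oct 5, Oct 8, Oct 9, skipping weekends) reaches Tuesday, 9 October 2029.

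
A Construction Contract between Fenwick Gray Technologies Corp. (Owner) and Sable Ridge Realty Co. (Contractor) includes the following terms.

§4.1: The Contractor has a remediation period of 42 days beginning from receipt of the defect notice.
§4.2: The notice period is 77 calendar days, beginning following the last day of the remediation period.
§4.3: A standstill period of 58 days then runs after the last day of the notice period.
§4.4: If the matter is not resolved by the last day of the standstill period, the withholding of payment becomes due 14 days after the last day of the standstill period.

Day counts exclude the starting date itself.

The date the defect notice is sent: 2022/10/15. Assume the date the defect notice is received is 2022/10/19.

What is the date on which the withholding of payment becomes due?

The last day of the remediation period: 2022/10/19 + 42 days = 2022/11/30.
The last day of the notice period: 77 calendar days after 2022/11/30 is 2023/02/15.
The last day of the standstill period: 58 calendar days after 2023/02/15 is 2023/04/14.
The date on which the withholding of payment becomes due: 2023/04/14 + 14 days = 2023/04/28.

2023/04/28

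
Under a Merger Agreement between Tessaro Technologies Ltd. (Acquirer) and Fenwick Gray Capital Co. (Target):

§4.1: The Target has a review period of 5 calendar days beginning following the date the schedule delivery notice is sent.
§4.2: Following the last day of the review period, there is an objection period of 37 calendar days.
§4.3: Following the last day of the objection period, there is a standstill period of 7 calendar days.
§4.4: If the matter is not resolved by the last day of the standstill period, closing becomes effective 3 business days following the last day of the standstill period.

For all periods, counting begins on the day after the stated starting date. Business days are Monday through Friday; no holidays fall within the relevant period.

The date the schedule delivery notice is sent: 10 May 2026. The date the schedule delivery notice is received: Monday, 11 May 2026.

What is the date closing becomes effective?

1 July 2026

Adding 5 calendar days to 10 May 2026 gives 15 May 2026, which is the last day of the review period.
The last day of the objection period: 15 May 2026 + 37 days = 21 June 2026.
The last day of the standstill period: 7 calendar days after 21 June 2026 is 28 June 2026.
The date closing becomes effective: counting 3 business days from Sunday, 28 June 2026 (Jun 29, Jun 30, Jul 1, skipping weekends) reaches Wednesday, 1 July 2026.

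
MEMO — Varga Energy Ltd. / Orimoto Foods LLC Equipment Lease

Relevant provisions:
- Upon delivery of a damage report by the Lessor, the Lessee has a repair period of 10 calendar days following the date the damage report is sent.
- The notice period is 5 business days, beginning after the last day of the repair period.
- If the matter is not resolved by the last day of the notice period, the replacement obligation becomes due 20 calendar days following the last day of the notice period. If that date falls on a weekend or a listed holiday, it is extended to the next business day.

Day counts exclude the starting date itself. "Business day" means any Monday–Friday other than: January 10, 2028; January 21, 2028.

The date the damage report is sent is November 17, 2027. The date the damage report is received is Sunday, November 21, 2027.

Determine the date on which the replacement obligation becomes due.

December 23, 2027

Adding 10 calendar days to November 17, 2027 gives November 27, 2027, which is the last day of the repair period.
The last day of the notice period: counting 5 business days from Saturday, November 27, 2027 (Nov 29, Nov 30, Dec 1, Dec 2, Dec 3, skipping weekends) reaches Friday, December 3, 2027.
The date on which the replacement obligation becomes due: 20 calendar days after December 3, 2027 is December 23, 2027. December 23, 2027 is a Thursday and is not a listed holiday, so no roll-forward applies.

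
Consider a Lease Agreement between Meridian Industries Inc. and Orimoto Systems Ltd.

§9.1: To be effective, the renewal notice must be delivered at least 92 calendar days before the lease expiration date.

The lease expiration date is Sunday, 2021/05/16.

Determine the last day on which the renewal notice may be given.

2021/02/13

2021/05/16 minus 92 days is 2021/02/13.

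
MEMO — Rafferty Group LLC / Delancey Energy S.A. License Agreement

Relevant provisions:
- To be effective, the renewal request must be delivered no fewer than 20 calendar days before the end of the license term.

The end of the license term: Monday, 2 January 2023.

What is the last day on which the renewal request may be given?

13 December 2022

2 January 2023 minus 20 days is 13 December 2022.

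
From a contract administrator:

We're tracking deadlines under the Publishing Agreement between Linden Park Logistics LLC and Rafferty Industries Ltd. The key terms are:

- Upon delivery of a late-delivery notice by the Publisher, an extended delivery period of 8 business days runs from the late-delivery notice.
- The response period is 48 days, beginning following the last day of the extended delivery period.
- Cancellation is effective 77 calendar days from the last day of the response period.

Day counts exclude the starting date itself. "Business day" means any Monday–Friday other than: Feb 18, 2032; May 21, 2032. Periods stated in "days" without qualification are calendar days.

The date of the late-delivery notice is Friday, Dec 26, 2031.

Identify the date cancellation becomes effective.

The last day of the extended delivery period: 8 business days after Friday, Dec 26, 2031, skipping weekends — Dec 29, Dec 30, Dec 31, Jan 1, Jan 2, Jan 5, Jan 6, Jan 7 — lands on Wednesday, Jan 7, 2032.
The last day of the response period: 48 calendar days after Jan 7, 2032 is Feb 24, 2032.
The date cancellation becomes effective: Feb 24, 2032 + 77 days = May 11, 2032.

May 11, 2032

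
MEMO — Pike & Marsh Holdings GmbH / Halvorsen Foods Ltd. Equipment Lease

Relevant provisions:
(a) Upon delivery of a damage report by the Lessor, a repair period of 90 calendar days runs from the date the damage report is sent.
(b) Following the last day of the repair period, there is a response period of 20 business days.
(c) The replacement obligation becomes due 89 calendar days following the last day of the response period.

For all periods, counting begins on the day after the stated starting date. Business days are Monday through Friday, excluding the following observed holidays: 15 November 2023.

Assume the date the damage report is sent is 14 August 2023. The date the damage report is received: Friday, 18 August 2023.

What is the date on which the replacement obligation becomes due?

Adding 90 calendar days to 14 August 2023 gives 12 November 2023, which is the last day of the repair period.
The last day of the response period: counting 20 business days from Sunday, 12 November 2023 (Nov 13, Nov 14, Nov 16, Nov 17, …, Dec 7, Dec 8, Dec 11, skipping weekends and the listed holiday on Nov 15) reaches Monday, 11 December 2023.
Adding 89 calendar days to 11 December 2023 gives 9 March 2024, which is the date on which the replacement obligation becomes due.

9 March 2024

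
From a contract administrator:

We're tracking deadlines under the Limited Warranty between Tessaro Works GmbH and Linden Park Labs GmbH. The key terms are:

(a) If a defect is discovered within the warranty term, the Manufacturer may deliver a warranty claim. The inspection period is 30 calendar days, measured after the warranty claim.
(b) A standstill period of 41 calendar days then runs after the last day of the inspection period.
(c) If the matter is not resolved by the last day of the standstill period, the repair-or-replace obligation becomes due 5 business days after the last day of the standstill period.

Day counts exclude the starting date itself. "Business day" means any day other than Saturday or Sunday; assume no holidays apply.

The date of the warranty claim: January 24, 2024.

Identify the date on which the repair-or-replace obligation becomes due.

The last day of the inspection period: January 24, 2024 + 30 days = February 23, 2024.
The last day of the standstill period: February 23, 2024 + 41 days = April 4, 2024.
From Thursday, April 4, 2024, 5 business days (Apr 5, Apr 8, Apr 9, Apr 10, Apr 11, skipping weekends) brings us to Thursday, April 11, 2024, which is the date on which the repair-or-replace obligation becomes due.

April 11, 2024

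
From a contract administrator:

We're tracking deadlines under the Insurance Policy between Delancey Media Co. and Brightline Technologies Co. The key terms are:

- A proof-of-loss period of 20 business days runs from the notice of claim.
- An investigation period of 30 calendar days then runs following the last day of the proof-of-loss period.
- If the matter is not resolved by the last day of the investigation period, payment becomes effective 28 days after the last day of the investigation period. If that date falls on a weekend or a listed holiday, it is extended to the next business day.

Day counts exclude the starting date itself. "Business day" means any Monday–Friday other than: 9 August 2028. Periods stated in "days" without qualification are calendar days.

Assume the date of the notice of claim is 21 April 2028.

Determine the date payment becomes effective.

17 July 2028

The last day of the proof-of-loss period: counting 20 business days from Friday, 21 April 2028 (Apr 24, Apr 25, Apr 26, Apr 27, …, May 17, May 18, May 19, skipping weekends) reaches Friday, 19 May 2028.
The last day of the investigation period: 19 May 2028 + 30 days = 18 June 2028.
The date payment becomes effective: 18 June 2028 + 28 days = 16 July 2028. That falls on a Sunday, so it rolls to the next business day, Monday, 17 July 2028.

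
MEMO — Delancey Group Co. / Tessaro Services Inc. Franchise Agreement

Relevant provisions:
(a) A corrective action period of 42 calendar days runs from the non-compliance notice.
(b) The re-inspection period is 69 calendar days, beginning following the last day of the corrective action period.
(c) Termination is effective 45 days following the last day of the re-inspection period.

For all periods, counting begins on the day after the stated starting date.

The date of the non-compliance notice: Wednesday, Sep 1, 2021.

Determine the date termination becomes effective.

Feb 4, 2022

The last day of the corrective action period: Sep 1, 2021 + 42 days = Oct 13, 2021.
The last day of the re-inspection period: Oct 13, 2021 + 69 days = Dec 21, 2021.
The date termination becomes effective: 45 calendar days after Dec 21, 2021 is Feb 4, 2022.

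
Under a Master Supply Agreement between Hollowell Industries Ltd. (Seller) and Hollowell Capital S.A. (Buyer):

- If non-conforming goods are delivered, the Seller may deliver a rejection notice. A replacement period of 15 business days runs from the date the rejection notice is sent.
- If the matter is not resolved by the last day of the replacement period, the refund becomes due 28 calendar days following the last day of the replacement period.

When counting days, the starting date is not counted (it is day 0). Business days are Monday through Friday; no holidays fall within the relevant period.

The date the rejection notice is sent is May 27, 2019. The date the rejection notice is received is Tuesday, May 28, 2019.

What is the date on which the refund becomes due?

The last day of the replacement period: 15 business days after Monday, May 27, 2019, skipping weekends — May 28, May 29, May 30, May 31, …, Jun 13, Jun 14, Jun 17 — lands on Monday, Jun 17, 2019.
The date on which the refund becomes due: 28 calendar days after Jun 17, 2019 is Jul 15, 2019.

Jul 15, 2019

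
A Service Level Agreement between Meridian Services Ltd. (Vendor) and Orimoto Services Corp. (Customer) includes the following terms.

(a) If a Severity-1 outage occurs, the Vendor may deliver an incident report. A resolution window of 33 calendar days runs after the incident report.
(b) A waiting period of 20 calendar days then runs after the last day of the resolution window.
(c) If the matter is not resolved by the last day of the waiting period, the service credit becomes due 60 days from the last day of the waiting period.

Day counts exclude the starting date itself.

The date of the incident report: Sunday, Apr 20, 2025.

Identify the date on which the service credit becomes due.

Aug 11, 2025

The last day of the resolution window: Apr 20, 2025 + 33 days = May 23, 2025.
The last day of the waiting period: May 23, 2025 + 20 days = Jun 12, 2025.
The date on which the service credit becomes due: 60 calendar days after Jun 12, 2025 is Aug 11, 2025.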